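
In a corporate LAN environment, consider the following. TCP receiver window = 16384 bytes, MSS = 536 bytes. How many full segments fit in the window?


Given: RWND = 16384 bytes, MSS = 536 bytes
Full segments = floor(RWND / MSS)
Full segments = floor(16384 / 536)
Full segments = floor(30.5672) = 30

30


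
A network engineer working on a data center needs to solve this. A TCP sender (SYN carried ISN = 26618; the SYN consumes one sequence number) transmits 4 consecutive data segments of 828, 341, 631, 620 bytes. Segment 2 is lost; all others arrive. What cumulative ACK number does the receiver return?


SYN uses sequence number 26618; first data byte = ISN + 1 = 26619.
Segment 1: SEQ = 26619, len = 828 B, covers [26619, 27446]
Segment 2: SEQ = 27447, len = 341 B, covers [27447, 27787] [LOST]
Segment 3: SEQ = 27788, len = 631 B, covers [27788, 28418]
Segment 4: SEQ = 28419, len = 620 B, covers [28419, 29038]
In-order data received: bytes [26619, 27446] (segments 1..1).
Segment 2 missing -> gap begins at byte 27447; later segments buffered out of order.
Cumulative ACK = next expected in-order byte = 26619 + 828 = 27447

27447


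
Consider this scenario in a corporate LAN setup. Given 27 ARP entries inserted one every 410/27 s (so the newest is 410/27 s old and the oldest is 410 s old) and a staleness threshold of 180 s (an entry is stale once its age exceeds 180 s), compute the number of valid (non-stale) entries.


Ages are k * 410/27 s for k = 1..27 (spacing = 15.1852 s).
Entry k is valid iff k * 410/27 <= 180 iff k <= 27 * 180 / 410 = 11.8537
n_valid = floor(11.8537) = 11
(n_stale = 27 - 11 = 16)

11


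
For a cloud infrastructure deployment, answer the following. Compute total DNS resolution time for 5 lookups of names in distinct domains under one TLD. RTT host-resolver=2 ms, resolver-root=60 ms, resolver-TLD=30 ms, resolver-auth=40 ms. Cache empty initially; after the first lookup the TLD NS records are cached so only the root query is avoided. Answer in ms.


Lookup 1 (cold cache): local + root + TLD + auth = 2 + 60 + 30 + 40 = 132 ms
Lookups 2..5 (TLD NS cached -> skip root; new domain -> still ask TLD and auth): local + TLD + auth = 2 + 30 + 40 = 72 ms each
Remaining 4 lookups: 4 * 72 = 288 ms
Total = 132 + 288 = 420 ms

420


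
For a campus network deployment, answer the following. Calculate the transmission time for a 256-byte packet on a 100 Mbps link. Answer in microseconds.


Given: packet = 256 bytes, bandwidth = 100 Mbps
Packet in bits = 256 * 8 = 2048 bits
Bandwidth = 100 * 10^6 = 100000000 bps
Time = 2048 / 100000000 seconds
Time in us = 2048 * 10^6 / 100000000 = 20.48

20.48


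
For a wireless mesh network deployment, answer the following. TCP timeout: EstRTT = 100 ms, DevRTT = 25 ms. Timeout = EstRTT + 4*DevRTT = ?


Given: EstRTT = 100 ms, DevRTT = 25 ms
Timeout = EstRTT + 4 * DevRTT
4 * DevRTT = 4 * 25 = 100
Timeout = 100 + 100 = 200 ms

200


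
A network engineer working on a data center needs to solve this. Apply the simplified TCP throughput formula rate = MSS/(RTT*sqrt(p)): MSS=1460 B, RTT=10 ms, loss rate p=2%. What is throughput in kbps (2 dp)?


Given: MSS = 1460 bytes, RTT = 10 ms, loss = 2%
RTT in seconds = 10 / 1000 = 0.01
Loss rate = 2% = 0.02
sqrt(loss) = sqrt(0.02) = 0.141421356237
Throughput (bytes/s) = 1460 / (0.01 * 0.141421356237) = 1032375.9005
Throughput (kbps) = 1032375.9005 * 8 / 1000 = 8259.007204 -> 8259.01 kbps (2 dp)

8259.01


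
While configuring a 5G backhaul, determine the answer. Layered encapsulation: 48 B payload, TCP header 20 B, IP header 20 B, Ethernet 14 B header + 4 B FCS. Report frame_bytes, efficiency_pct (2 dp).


TCP segment = 48 + 20 = 68 B
IP packet = 68 + 20 = 88 B
Ethernet frame = 88 + 14 + 4 = 106 B
Efficiency = app / frame = 48 / 106 = 0.452830 = 45.2830% -> 45.28% (2 dp)

106, 45.28


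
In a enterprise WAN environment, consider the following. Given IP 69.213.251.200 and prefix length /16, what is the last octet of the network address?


Given: IP = 69.213.251.200, prefix = /16
Subnet mask = 255.255.0.0
Last octet of IP: 200
Last octet of mask: 0
Network last octet = 200 AND 0 = 0

0


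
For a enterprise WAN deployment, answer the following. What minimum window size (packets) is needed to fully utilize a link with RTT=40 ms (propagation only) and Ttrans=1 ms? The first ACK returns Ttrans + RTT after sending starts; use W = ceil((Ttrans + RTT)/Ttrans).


Given: Ttrans = 1 ms, RTT = 40 ms (= 2 * Tprop, Tprop = 20 ms)
Time until first ACK returns = Ttrans + RTT = 1 + 40 = 41 ms
Need W * Ttrans >= Ttrans + RTT  ->  W >= (Ttrans + RTT) / Ttrans
(Ttrans + RTT) / Ttrans = 41 / 1 = 41
W_min = ceil(41) = 41

41


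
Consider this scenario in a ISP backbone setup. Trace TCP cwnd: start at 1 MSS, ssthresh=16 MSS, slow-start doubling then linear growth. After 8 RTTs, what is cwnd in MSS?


RTT 0: cwnd = 1 MSS (initial)
RTT 1: cwnd = 2 MSS (slow start, doubled)
RTT 2: cwnd = 4 MSS (slow start, doubled)
RTT 3: cwnd = 8 MSS (slow start, doubled)
RTT 4: cwnd = 16 MSS (slow start, doubled)
RTT 5: cwnd = 17 MSS (congestion avoidance, +1)
RTT 6: cwnd = 18 MSS (congestion avoidance, +1)
RTT 7: cwnd = 19 MSS (congestion avoidance, +1)
RTT 8: cwnd = 20 MSS (congestion avoidance, +1)

20


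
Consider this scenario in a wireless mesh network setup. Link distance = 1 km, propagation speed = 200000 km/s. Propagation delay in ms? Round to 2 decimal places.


Given: distance = 1 km, speed = 200000 km/s
Delay = distance / speed = 1 / 200000 seconds
Delay in ms = 1 * 1000 / 200000
Delay = 0.0050 ms
Rounded to 2 dp = 0.01 ms

0.01


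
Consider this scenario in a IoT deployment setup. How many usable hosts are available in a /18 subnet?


Given: subnet mask /18
Host bits = 32 - 18 = 14
Total addresses = 2^14 = 16384
Usable hosts = 16384 - 2 (network + broadcast) = 16382

16382


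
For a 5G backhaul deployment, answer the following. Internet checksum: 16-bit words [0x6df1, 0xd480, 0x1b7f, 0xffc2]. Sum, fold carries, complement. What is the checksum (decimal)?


Given words: [0x6df1, 0xd480, 0x1b7f, 0xffc2]
Step 1: Sum all words
Raw sum = 28145 + 54400 + 7039 + 65474 = 155058
Step 2: Fold carry: (23986 + 2) = 23988
One's complement = ~23988 & 0xFFFF = 41547

41547


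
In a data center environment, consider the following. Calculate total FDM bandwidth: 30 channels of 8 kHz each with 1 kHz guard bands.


Given: 30 channels, 8 kHz each, guard = 1 kHz
Channel bandwidth = 30 * 8 = 240 kHz
Guard bands = 29 gaps * 1 kHz = 29 kHz
Total = 240 + 29 = 269 kHz

269


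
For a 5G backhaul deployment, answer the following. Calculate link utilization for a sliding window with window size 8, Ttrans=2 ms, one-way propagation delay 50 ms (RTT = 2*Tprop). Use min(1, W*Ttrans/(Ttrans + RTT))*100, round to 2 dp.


Given: W = 8, Ttrans = 2 ms, RTT = 100 ms (= 2 * Tprop, Tprop = 50 ms)
Cycle time = Ttrans + RTT = 2 + 100 = 102 ms (first packet sent until its ACK returns)
W * Ttrans = 8 * 2 = 16 ms of sending per cycle
W * Ttrans / (Ttrans + RTT) = 16 / 102 = 0.156863
U = min(1, 0.156863) = 0.156863
U% = 15.69%

15.69


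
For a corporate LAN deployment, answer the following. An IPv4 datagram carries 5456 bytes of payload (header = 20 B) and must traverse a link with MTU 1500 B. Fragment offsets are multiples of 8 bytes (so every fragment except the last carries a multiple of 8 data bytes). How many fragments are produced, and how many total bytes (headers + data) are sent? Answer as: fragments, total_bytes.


Max data per non-final fragment = floor((MTU - header)/8)*8 = floor((1500 - 20)/8)*8 = floor(1480/8)*8 = 1480 B
Final fragment needs no 8-byte alignment: it can carry up to MTU - header = 1480 B
Non-final fragments needed = ceil((payload - 1480) / 1480) = ceil(3976/1480) = ceil(2.6865) = 3
Number of fragments = 3 + 1 = 4
Fragment sizes (data): 3 * 1480 B + 1016 B (last, 1016 <= 1480 OK)
Total bytes sent = payload + n_frags * header = 5456 + 4*20 = 5456 + 80 = 5536 B

4, 5536


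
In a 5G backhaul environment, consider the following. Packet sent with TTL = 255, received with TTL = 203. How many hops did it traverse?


Given: initial TTL = 255, received TTL = 203
Hops = initial TTL - received TTL
Hops = 255 - 203 = 52

52


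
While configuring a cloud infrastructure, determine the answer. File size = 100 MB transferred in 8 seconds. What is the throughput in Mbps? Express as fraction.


Given: file = 100 MB, time = 8 s
File in Mb = 100 * 8 = 800 Mb
Throughput = 800 / 8 Mbps
Throughput = 100 Mbps

100


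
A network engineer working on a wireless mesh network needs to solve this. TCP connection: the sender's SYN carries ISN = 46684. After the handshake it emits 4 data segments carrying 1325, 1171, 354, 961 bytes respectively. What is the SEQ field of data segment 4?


The SYN occupies sequence number ISN = 46684, so the first data byte is ISN + 1 = 46685.
SEQ of data segment i = (ISN + 1) + sum of payload sizes of segments 1..i-1.
Segment 1: SEQ = 46685, payload = 1325 bytes
Segment 2: SEQ = 48010, payload = 1171 bytes
Segment 3: SEQ = 49181, payload = 354 bytes
Segment 4: SEQ = 49535, payload = 961 bytes
SEQ of segment 4 = 46685 + 1325 + 1171 + 354 = 49535

49535


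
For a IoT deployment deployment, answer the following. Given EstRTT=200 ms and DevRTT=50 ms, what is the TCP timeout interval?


Given: EstRTT = 200 ms, DevRTT = 50 ms
Timeout = EstRTT + 4 * DevRTT
4 * DevRTT = 4 * 50 = 200
Timeout = 200 + 200 = 400 ms

400


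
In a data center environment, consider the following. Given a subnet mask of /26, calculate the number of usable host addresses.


Given: subnet mask /26
Host bits = 32 - 26 = 6
Total addresses = 2^6 = 64
Usable hosts = 64 - 2 (network + broadcast) = 62

62


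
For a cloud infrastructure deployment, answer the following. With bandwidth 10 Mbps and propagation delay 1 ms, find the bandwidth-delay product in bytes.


Given: bandwidth = 10 Mbps, delay = 1 ms
BDP in bits = 10 * 10^6 * 1 / 1000
BDP in bits = 10000
BDP in bytes = 10000 / 8 = 1250

1250


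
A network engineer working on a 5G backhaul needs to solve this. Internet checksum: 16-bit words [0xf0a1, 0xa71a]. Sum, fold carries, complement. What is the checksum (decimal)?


Given words: [0xf0a1, 0xa71a]
Step 1: Sum all words
Raw sum = 61601 + 42778 = 104379
Step 2: Fold carry: (38843 + 1) = 38844
One's complement = ~38844 & 0xFFFF = 26691

26691


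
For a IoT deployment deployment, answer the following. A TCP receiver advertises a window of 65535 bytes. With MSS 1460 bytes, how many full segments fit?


Given: RWND = 65535 bytes, MSS = 1460 bytes
Full segments = floor(RWND / MSS)
Full segments = floor(65535 / 1460)
Full segments = floor(44.887) = 44

44


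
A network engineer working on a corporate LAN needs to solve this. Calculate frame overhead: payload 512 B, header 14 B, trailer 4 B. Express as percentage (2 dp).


Given: payload = 512 B, header = 14 B, trailer = 4 B
Overhead bytes = header + trailer = 14 + 4 = 18
Total frame = payload + overhead = 512 + 18 = 530
Overhead % = 18 / 530 * 100 = 3.3962% -> 3.40% (2 dp)

3.40


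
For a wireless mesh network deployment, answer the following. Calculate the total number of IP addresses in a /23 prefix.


Given: CIDR prefix /23
Host bits = 32 - 23 = 9
Total addresses = 2^9 = 512

512


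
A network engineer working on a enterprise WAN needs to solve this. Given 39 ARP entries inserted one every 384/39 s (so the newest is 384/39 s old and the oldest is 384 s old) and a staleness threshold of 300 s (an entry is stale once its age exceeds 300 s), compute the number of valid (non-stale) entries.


Ages are k * 384/39 s for k = 1..39 (spacing = 9.8462 s).
Entry k is valid iff k * 384/39 <= 300 iff k <= 39 * 300 / 384 = 30.4688
n_valid = floor(30.4688) = 30
(n_stale = 39 - 30 = 9)

30


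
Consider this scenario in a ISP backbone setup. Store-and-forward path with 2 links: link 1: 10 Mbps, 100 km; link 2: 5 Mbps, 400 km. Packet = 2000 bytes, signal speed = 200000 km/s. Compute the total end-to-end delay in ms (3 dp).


Packet = 2000 bytes = 16000 bits. Store-and-forward: sum (t_trans + t_prop) per link.
Link 1: t_trans = 16000/(10*10^6) s = 1.6000 ms; t_prop = 100/200000 s = 0.5000 ms; subtotal = 2.1000 ms
Link 2: t_trans = 16000/(5*10^6) s = 3.2000 ms; t_prop = 400/200000 s = 2.0000 ms; subtotal = 5.2000 ms
End-to-end = 2.1000 + 5.2000 = 7.3000 ms -> 7.300 ms (3 dp)

7.300


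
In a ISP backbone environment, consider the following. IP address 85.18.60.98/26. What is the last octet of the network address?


Given: IP = 85.18.60.98, prefix = /26
Subnet mask = 255.255.255.192
Last octet of IP: 98
Last octet of mask: 192
Network last octet = 98 AND 192 = 64

64


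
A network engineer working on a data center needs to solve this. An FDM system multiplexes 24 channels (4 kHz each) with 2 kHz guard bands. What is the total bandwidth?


Given: 24 channels, 4 kHz each, guard = 2 kHz
Channel bandwidth = 24 * 4 = 96 kHz
Guard bands = 23 gaps * 2 kHz = 46 kHz
Total = 96 + 46 = 142 kHz

142


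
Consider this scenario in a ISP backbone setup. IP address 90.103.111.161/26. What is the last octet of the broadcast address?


Given: IP = 90.103.111.161, prefix = /26
Host bits = 32 - 26 = 6
Network last octet = 161 AND mask = 128
Host part size = 2^6 - 1 = 63
Broadcast last octet = 128 OR 63 = 191

191


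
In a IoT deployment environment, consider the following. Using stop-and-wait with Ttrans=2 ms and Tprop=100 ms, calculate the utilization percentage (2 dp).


Given: Ttrans = 2 ms, Tprop = 100 ms
RTT = 2 * Tprop = 2 * 100 = 200 ms
U = Ttrans / (Ttrans + RTT)
U = 2 / (2 + 200)
U = 2 / 202 = 0.009901
U% = 0.99%

0.99


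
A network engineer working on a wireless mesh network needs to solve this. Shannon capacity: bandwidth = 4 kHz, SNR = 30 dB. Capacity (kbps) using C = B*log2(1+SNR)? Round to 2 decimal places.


Given: B = 4 kHz, SNR = 30 dB
SNR linear = 10^(30/10) = 1000
1 + SNR = 1001
log2(1001) = 9.9672262588
C = 4 * 1000 * 9.9672262588 = 39868.9050 bps
C = 39.868905 kbps -> 39.87 kbps (2 dp)

39.87


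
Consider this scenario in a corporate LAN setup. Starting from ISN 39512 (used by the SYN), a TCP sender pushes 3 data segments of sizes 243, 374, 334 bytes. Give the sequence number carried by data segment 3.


The SYN occupies sequence number ISN = 39512, so the first data byte is ISN + 1 = 39513.
SEQ of data segment i = (ISN + 1) + sum of payload sizes of segments 1..i-1.
Segment 1: SEQ = 39513, payload = 243 bytes
Segment 2: SEQ = 39756, payload = 374 bytes
Segment 3: SEQ = 40130, payload = 334 bytes
SEQ of segment 3 = 39513 + 243 + 374 = 40130

40130


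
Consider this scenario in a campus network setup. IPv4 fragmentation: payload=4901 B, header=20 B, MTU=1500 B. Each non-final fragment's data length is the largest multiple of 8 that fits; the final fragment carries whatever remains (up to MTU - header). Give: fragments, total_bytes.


Max data per non-final fragment = floor((MTU - header)/8)*8 = floor((1500 - 20)/8)*8 = floor(1480/8)*8 = 1480 B
Final fragment needs no 8-byte alignment: it can carry up to MTU - header = 1480 B
Non-final fragments needed = ceil((payload - 1480) / 1480) = ceil(3421/1480) = ceil(2.3115) = 3
Number of fragments = 3 + 1 = 4
Fragment sizes (data): 3 * 1480 B + 461 B (last, 461 <= 1480 OK)
Total bytes sent = payload + n_frags * header = 4901 + 4*20 = 4901 + 80 = 4981 B

4, 4981


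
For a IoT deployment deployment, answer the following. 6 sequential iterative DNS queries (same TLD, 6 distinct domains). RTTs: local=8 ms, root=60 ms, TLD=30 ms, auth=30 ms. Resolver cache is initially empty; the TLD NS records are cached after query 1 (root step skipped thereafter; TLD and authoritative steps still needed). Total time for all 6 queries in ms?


Lookup 1 (cold cache): local + root + TLD + auth = 8 + 60 + 30 + 30 = 128 ms
Lookups 2..6 (TLD NS cached -> skip root; new domain -> still ask TLD and auth): local + TLD + auth = 8 + 30 + 30 = 68 ms each
Remaining 5 lookups: 5 * 68 = 340 ms
Total = 128 + 340 = 468 ms

468


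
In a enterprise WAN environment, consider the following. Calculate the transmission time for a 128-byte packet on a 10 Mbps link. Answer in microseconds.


Given: packet = 128 bytes, bandwidth = 10 Mbps
Packet in bits = 128 * 8 = 1024 bits
Bandwidth = 10 * 10^6 = 10000000 bps
Time = 1024 / 10000000 seconds
Time in us = 1024 * 10^6 / 10000000 = 102.4

102.4


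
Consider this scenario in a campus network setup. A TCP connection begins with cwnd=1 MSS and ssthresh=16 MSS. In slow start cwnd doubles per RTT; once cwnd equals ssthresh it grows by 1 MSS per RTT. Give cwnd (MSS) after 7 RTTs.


RTT 0: cwnd = 1 MSS (initial)
RTT 1: cwnd = 2 MSS (slow start, doubled)
RTT 2: cwnd = 4 MSS (slow start, doubled)
RTT 3: cwnd = 8 MSS (slow start, doubled)
RTT 4: cwnd = 16 MSS (slow start, doubled)
RTT 5: cwnd = 17 MSS (congestion avoidance, +1)
RTT 6: cwnd = 18 MSS (congestion avoidance, +1)
RTT 7: cwnd = 19 MSS (congestion avoidance, +1)

19


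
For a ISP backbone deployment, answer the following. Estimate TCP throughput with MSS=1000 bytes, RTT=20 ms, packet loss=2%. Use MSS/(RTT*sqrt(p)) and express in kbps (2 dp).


Given: MSS = 1000 bytes, RTT = 20 ms, loss = 2%
RTT in seconds = 20 / 1000 = 0.02
Loss rate = 2% = 0.02
sqrt(loss) = sqrt(0.02) = 0.141421356237
Throughput (bytes/s) = 1000 / (0.02 * 0.141421356237) = 353553.3906
Throughput (kbps) = 353553.3906 * 8 / 1000 = 2828.427125 -> 2828.43 kbps (2 dp)

2828.43


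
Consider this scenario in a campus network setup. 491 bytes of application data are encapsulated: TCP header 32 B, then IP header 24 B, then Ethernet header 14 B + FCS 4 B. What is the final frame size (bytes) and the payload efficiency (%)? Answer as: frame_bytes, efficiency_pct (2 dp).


TCP segment = 491 + 32 = 523 B
IP packet = 523 + 24 = 547 B
Ethernet frame = 547 + 14 + 4 = 565 B
Efficiency = app / frame = 491 / 565 = 0.869027 = 86.9027% -> 86.90% (2 dp)

565, 86.90


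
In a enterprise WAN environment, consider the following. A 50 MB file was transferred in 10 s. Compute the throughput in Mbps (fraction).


Given: file = 50 MB, time = 10 s
File in Mb = 50 * 8 = 400 Mb
Throughput = 400 / 10 Mbps
Throughput = 40 Mbps

40


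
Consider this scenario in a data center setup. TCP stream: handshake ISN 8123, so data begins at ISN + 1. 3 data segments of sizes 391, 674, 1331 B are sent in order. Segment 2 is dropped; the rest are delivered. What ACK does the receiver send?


SYN uses sequence number 8123; first data byte = ISN + 1 = 8124.
Segment 1: SEQ = 8124, len = 391 B, covers [8124, 8514]
Segment 2: SEQ = 8515, len = 674 B, covers [8515, 9188] [LOST]
Segment 3: SEQ = 9189, len = 1331 B, covers [9189, 10519]
In-order data received: bytes [8124, 8514] (segments 1..1).
Segment 2 missing -> gap begins at byte 8515; later segments buffered out of order.
Cumulative ACK = next expected in-order byte = 8124 + 391 = 8515

8515


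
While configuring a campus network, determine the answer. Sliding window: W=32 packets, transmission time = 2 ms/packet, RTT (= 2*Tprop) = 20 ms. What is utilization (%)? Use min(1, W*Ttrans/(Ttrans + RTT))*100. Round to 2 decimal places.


Given: W = 32, Ttrans = 2 ms, RTT = 20 ms (= 2 * Tprop, Tprop = 10 ms)
Cycle time = Ttrans + RTT = 2 + 20 = 22 ms (first packet sent until its ACK returns)
W * Ttrans = 32 * 2 = 64 ms of sending per cycle
W * Ttrans / (Ttrans + RTT) = 64 / 22 = 2.909091
U = min(1, 2.909091) = 1.000000
U% = 100.00%

100.00


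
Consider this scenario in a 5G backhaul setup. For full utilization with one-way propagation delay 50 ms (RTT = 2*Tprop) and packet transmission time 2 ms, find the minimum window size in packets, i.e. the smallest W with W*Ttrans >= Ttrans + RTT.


Given: Ttrans = 2 ms, RTT = 100 ms (= 2 * Tprop, Tprop = 50 ms)
Time until first ACK returns = Ttrans + RTT = 2 + 100 = 102 ms
Need W * Ttrans >= Ttrans + RTT  ->  W >= (Ttrans + RTT) / Ttrans
(Ttrans + RTT) / Ttrans = 102 / 2 = 51
W_min = ceil(51) = 51

51


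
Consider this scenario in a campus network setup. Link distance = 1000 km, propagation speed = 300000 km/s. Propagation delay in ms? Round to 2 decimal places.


Given: distance = 1000 km, speed = 300000 km/s
Delay = distance / speed = 1000 / 300000 seconds
Delay in ms = 1000 * 1000 / 300000
Delay = 3.3333 ms
Rounded to 2 dp = 3.33 ms

3.33


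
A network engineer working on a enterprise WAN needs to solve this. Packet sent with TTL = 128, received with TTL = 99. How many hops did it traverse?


Given: initial TTL = 128, received TTL = 99
Hops = initial TTL - received TTL
Hops = 128 - 99 = 29

29


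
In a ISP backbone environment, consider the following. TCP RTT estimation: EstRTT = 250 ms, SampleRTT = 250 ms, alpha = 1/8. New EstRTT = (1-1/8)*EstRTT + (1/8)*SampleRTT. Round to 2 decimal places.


Given: EstRTT = 250 ms, SampleRTT = 250 ms, alpha = 1/8
New EstRTT = (1 - alpha) * EstRTT + alpha * SampleRTT
(7/8) * 250 = 218.75
(1/8) * 250 = 31.25
New EstRTT = 218.75 + 31.25 = 250 ms -> 250.00 ms (2 dp)

250.00


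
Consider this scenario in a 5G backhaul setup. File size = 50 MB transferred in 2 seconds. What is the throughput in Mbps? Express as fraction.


Given: file = 50 MB, time = 2 s
File in Mb = 50 * 8 = 400 Mb
Throughput = 400 / 2 Mbps
Throughput = 200 Mbps

200


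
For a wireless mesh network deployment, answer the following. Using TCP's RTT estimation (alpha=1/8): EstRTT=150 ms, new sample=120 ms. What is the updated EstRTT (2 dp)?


Given: EstRTT = 150 ms, SampleRTT = 120 ms, alpha = 1/8
New EstRTT = (1 - alpha) * EstRTT + alpha * SampleRTT
(7/8) * 150 = 131.25
(1/8) * 120 = 15
New EstRTT = 131.25 + 15 = 146.25 ms -> 146.25 ms (2 dp)

146.25


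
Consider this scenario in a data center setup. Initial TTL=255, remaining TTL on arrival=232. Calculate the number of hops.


Given: initial TTL = 255, received TTL = 232
Hops = initial TTL - received TTL
Hops = 255 - 232 = 23

23


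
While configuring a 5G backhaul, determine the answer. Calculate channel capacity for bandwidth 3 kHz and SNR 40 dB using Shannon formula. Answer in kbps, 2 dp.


Given: B = 3 kHz, SNR = 40 dB
SNR linear = 10^(40/10) = 10000
1 + SNR = 10001
log2(10001) = 13.2878566418
C = 3 * 1000 * 13.2878566418 = 39863.5699 bps
C = 39.863570 kbps -> 39.86 kbps (2 dp)

39.86


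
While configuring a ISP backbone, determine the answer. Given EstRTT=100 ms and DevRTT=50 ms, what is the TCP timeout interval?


Given: EstRTT = 100 ms, DevRTT = 50 ms
Timeout = EstRTT + 4 * DevRTT
4 * DevRTT = 4 * 50 = 200
Timeout = 100 + 200 = 300 ms

300


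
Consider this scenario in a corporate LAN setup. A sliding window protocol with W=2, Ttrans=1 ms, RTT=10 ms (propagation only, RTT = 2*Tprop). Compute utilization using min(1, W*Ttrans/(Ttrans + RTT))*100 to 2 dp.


Given: W = 2, Ttrans = 1 ms, RTT = 10 ms (= 2 * Tprop, Tprop = 5 ms)
Cycle time = Ttrans + RTT = 1 + 10 = 11 ms (first packet sent until its ACK returns)
W * Ttrans = 2 * 1 = 2 ms of sending per cycle
W * Ttrans / (Ttrans + RTT) = 2 / 11 = 0.181818
U = min(1, 0.181818) = 0.181818
U% = 18.18%

18.18


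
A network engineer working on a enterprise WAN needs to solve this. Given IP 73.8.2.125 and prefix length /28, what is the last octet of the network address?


Given: IP = 73.8.2.125, prefix = /28
Subnet mask = 255.255.255.240
Last octet of IP: 125
Last octet of mask: 240
Network last octet = 125 AND 240 = 112

112


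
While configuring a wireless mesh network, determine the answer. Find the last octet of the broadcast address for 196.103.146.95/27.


Given: IP = 196.103.146.95, prefix = /27
Host bits = 32 - 27 = 5
Network last octet = 95 AND mask = 64
Host part size = 2^5 - 1 = 31
Broadcast last octet = 64 OR 31 = 95

95


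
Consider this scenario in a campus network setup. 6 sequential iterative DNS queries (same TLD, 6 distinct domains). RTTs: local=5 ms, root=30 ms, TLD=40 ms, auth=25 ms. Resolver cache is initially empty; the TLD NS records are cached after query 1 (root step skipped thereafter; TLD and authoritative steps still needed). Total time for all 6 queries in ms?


Lookup 1 (cold cache): local + root + TLD + auth = 5 + 30 + 40 + 25 = 100 ms
Lookups 2..6 (TLD NS cached -> skip root; new domain -> still ask TLD and auth): local + TLD + auth = 5 + 40 + 25 = 70 ms each
Remaining 5 lookups: 5 * 70 = 350 ms
Total = 100 + 350 = 450 ms

450


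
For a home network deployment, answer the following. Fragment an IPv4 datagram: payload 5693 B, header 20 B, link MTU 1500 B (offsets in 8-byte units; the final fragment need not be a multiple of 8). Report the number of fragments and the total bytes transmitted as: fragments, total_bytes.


Max data per non-final fragment = floor((MTU - header)/8)*8 = floor((1500 - 20)/8)*8 = floor(1480/8)*8 = 1480 B
Final fragment needs no 8-byte alignment: it can carry up to MTU - header = 1480 B
Non-final fragments needed = ceil((payload - 1480) / 1480) = ceil(4213/1480) = ceil(2.8466) = 3
Number of fragments = 3 + 1 = 4
Fragment sizes (data): 3 * 1480 B + 1253 B (last, 1253 <= 1480 OK)
Total bytes sent = payload + n_frags * header = 5693 + 4*20 = 5693 + 80 = 5773 B

4, 5773


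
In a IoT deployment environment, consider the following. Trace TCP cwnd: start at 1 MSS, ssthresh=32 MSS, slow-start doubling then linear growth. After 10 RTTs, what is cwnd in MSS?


RTT 0: cwnd = 1 MSS (initial)
RTT 1: cwnd = 2 MSS (slow start, doubled)
RTT 2: cwnd = 4 MSS (slow start, doubled)
RTT 3: cwnd = 8 MSS (slow start, doubled)
RTT 4: cwnd = 16 MSS (slow start, doubled)
RTT 5: cwnd = 32 MSS (slow start, doubled)
RTT 6: cwnd = 33 MSS (congestion avoidance, +1)
RTT 7: cwnd = 34 MSS (congestion avoidance, +1)
RTT 8: cwnd = 35 MSS (congestion avoidance, +1)
RTT 9: cwnd = 36 MSS (congestion avoidance, +1)
RTT 10: cwnd = 37 MSS (congestion avoidance, +1)

37


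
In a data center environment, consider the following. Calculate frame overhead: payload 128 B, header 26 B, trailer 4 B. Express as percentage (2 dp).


Given: payload = 128 B, header = 26 B, trailer = 4 B
Overhead bytes = header + trailer = 26 + 4 = 30
Total frame = payload + overhead = 128 + 30 = 158
Overhead % = 30 / 158 * 100 = 18.9873% -> 18.99% (2 dp)

18.99


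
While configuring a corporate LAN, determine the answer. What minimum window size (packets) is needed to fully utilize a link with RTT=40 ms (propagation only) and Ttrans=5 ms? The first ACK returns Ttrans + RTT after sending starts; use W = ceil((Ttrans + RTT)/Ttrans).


Given: Ttrans = 5 ms, RTT = 40 ms (= 2 * Tprop, Tprop = 20 ms)
Time until first ACK returns = Ttrans + RTT = 5 + 40 = 45 ms
Need W * Ttrans >= Ttrans + RTT  ->  W >= (Ttrans + RTT) / Ttrans
(Ttrans + RTT) / Ttrans = 45 / 5 = 9
W_min = ceil(9) = 9

9


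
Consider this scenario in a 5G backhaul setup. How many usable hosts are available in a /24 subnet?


Given: subnet mask /24
Host bits = 32 - 24 = 8
Total addresses = 2^8 = 256
Usable hosts = 256 - 2 (network + broadcast) = 254

254


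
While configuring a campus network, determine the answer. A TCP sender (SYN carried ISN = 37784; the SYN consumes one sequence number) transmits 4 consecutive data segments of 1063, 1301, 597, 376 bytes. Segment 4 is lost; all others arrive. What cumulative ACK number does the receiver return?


SYN uses sequence number 37784; first data byte = ISN + 1 = 37785.
Segment 1: SEQ = 37785, len = 1063 B, covers [37785, 38847]
Segment 2: SEQ = 38848, len = 1301 B, covers [38848, 40148]
Segment 3: SEQ = 40149, len = 597 B, covers [40149, 40745]
Segment 4: SEQ = 40746, len = 376 B, covers [40746, 41121] [LOST]
In-order data received: bytes [37785, 40745] (segments 1..3).
Segment 4 missing -> gap begins at byte 40746.
Cumulative ACK = next expected in-order byte = 37785 + 1063 + 1301 + 597 = 40746

40746


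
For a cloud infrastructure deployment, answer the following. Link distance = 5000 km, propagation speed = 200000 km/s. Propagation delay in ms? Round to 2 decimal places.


Given: distance = 5000 km, speed = 200000 km/s
Delay = distance / speed = 5000 / 200000 seconds
Delay in ms = 5000 * 1000 / 200000
Delay = 25.0000 ms
Rounded to 2 dp = 25.00 ms

25.00


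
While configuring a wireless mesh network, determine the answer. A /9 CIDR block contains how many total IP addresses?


Given: CIDR prefix /9
Host bits = 32 - 9 = 23
Total addresses = 2^23 = 8388608

8388608


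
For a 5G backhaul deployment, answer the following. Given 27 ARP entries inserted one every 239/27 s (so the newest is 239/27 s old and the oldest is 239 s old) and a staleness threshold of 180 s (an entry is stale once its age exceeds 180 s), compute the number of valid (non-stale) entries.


Ages are k * 239/27 s for k = 1..27 (spacing = 8.8519 s).
Entry k is valid iff k * 239/27 <= 180 iff k <= 27 * 180 / 239 = 20.3347
n_valid = floor(20.3347) = 20
(n_stale = 27 - 20 = 7)

20


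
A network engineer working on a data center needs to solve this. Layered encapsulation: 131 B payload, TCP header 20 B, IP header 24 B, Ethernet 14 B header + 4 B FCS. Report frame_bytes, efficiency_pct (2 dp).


TCP segment = 131 + 20 = 151 B
IP packet = 151 + 24 = 175 B
Ethernet frame = 175 + 14 + 4 = 193 B
Efficiency = app / frame = 131 / 193 = 0.678756 = 67.8756% -> 67.88% (2 dp)

193, 67.88


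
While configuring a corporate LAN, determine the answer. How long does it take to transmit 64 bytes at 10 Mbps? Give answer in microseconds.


Given: packet = 64 bytes, bandwidth = 10 Mbps
Packet in bits = 64 * 8 = 512 bits
Bandwidth = 10 * 10^6 = 10000000 bps
Time = 512 / 10000000 seconds
Time in us = 512 * 10^6 / 10000000 = 51.2

51.2


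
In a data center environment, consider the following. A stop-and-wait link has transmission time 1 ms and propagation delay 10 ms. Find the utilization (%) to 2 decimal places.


Given: Ttrans = 1 ms, Tprop = 10 ms
RTT = 2 * Tprop = 2 * 10 = 20 ms
U = Ttrans / (Ttrans + RTT)
U = 1 / (1 + 20)
U = 1 / 21 = 0.047619
U% = 4.76%

4.76


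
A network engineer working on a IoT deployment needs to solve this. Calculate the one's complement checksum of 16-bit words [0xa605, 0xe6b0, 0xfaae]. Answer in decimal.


Given words: [0xa605, 0xe6b0, 0xfaae]
Step 1: Sum all words
Raw sum = 42501 + 59056 + 64174 = 165731
Step 2: Fold carry: (34659 + 2) = 34661
One's complement = ~34661 & 0xFFFF = 30874

30874


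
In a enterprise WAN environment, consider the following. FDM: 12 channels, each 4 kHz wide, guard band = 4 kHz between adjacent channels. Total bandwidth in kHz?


Given: 12 channels, 4 kHz each, guard = 4 kHz
Channel bandwidth = 12 * 4 = 48 kHz
Guard bands = 11 gaps * 4 kHz = 44 kHz
Total = 48 + 44 = 92 kHz

92


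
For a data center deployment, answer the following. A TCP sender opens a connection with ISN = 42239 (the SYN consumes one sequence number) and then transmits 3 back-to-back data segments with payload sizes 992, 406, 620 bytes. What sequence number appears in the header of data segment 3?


The SYN occupies sequence number ISN = 42239, so the first data byte is ISN + 1 = 42240.
SEQ of data segment i = (ISN + 1) + sum of payload sizes of segments 1..i-1.
Segment 1: SEQ = 42240, payload = 992 bytes
Segment 2: SEQ = 43232, payload = 406 bytes
Segment 3: SEQ = 43638, payload = 620 bytes
SEQ of segment 3 = 42240 + 992 + 406 = 43638

43638


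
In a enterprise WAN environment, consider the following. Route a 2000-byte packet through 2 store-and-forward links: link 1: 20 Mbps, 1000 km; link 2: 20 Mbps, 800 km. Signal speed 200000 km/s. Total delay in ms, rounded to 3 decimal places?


Packet = 2000 bytes = 16000 bits. Store-and-forward: sum (t_trans + t_prop) per link.
Link 1: t_trans = 16000/(20*10^6) s = 0.8000 ms; t_prop = 1000/200000 s = 5.0000 ms; subtotal = 5.8000 ms
Link 2: t_trans = 16000/(20*10^6) s = 0.8000 ms; t_prop = 800/200000 s = 4.0000 ms; subtotal = 4.8000 ms
End-to-end = 5.8000 + 4.8000 = 10.6000 ms -> 10.600 ms (3 dp)

10.600


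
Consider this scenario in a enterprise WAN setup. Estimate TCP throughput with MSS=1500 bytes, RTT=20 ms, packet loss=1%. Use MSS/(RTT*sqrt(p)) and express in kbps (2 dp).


Given: MSS = 1500 bytes, RTT = 20 ms, loss = 1%
RTT in seconds = 20 / 1000 = 0.02
Loss rate = 1% = 0.01
sqrt(loss) = sqrt(0.01) = 0.1
Throughput (bytes/s) = 1500 / (0.02 * 0.1) = 750000.0000
Throughput (kbps) = 750000.0000 * 8 / 1000 = 6000.000000 -> 6000.00 kbps (2 dp)

6000.00


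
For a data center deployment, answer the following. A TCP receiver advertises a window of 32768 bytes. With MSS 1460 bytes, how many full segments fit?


Given: RWND = 32768 bytes, MSS = 1460 bytes
Full segments = floor(RWND / MSS)
Full segments = floor(32768 / 1460)
Full segments = floor(22.4438) = 22

22


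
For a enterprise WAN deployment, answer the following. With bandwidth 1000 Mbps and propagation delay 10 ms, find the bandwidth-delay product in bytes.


Given: bandwidth = 1000 Mbps, delay = 10 ms
BDP in bits = 1000 * 10^6 * 10 / 1000
BDP in bits = 10000000
BDP in bytes = 10000000 / 8 = 1250000

1250000


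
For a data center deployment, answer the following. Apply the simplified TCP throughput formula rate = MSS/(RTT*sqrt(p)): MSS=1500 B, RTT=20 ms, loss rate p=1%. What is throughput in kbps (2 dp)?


Given: MSS = 1500 bytes, RTT = 20 ms, loss = 1%
RTT in seconds = 20 / 1000 = 0.02
Loss rate = 1% = 0.01
sqrt(loss) = sqrt(0.01) = 0.1
Throughput (bytes/s) = 1500 / (0.02 * 0.1) = 750000.0000
Throughput (kbps) = 750000.0000 * 8 / 1000 = 6000.000000 -> 6000.00 kbps (2 dp)

6000.00


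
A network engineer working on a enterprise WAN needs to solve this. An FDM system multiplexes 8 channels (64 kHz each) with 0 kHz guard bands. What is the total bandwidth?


Given: 8 channels, 64 kHz each, guard = 0 kHz
Channel bandwidth = 8 * 64 = 512 kHz
Guard bands = 7 gaps * 0 kHz = 0 kHz
Total = 512 + 0 = 512 kHz

512


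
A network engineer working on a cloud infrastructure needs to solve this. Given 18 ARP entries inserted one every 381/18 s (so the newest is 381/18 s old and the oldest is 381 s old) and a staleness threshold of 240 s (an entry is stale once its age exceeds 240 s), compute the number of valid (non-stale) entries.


Ages are k * 381/18 s for k = 1..18 (spacing = 21.1667 s).
Entry k is valid iff k * 381/18 <= 240 iff k <= 18 * 240 / 381 = 11.3386
n_valid = floor(11.3386) = 11
(n_stale = 18 - 11 = 7)

11


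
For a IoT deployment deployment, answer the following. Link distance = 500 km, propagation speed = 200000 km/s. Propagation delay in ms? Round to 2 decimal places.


Given: distance = 500 km, speed = 200000 km/s
Delay = distance / speed = 500 / 200000 seconds
Delay in ms = 500 * 1000 / 200000
Delay = 2.5000 ms
Rounded to 2 dp = 2.50 ms

2.50


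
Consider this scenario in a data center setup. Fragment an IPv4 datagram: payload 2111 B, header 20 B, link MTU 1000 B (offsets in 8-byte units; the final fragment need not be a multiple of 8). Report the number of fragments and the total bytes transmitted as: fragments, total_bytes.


Max data per non-final fragment = floor((MTU - header)/8)*8 = floor((1000 - 20)/8)*8 = floor(980/8)*8 = 976 B
Final fragment needs no 8-byte alignment: it can carry up to MTU - header = 980 B
Non-final fragments needed = ceil((payload - 980) / 976) = ceil(1131/976) = ceil(1.1588) = 2
Number of fragments = 2 + 1 = 3
Fragment sizes (data): 2 * 976 B + 159 B (last, 159 <= 980 OK)
Total bytes sent = payload + n_frags * header = 2111 + 3*20 = 2111 + 60 = 2171 B

3, 2171


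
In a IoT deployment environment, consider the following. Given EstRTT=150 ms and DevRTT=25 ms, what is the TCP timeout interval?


Given: EstRTT = 150 ms, DevRTT = 25 ms
Timeout = EstRTT + 4 * DevRTT
4 * DevRTT = 4 * 25 = 100
Timeout = 150 + 100 = 250 ms

250


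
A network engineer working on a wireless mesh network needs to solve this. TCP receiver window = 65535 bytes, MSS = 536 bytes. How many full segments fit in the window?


Given: RWND = 65535 bytes, MSS = 536 bytes
Full segments = floor(RWND / MSS)
Full segments = floor(65535 / 536)
Full segments = floor(122.2668) = 122

122


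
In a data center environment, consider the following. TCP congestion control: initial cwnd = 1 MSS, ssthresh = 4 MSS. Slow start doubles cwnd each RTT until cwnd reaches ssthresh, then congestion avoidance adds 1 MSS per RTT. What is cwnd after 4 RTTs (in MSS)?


RTT 0: cwnd = 1 MSS (initial)
RTT 1: cwnd = 2 MSS (slow start, doubled)
RTT 2: cwnd = 4 MSS (slow start, doubled)
RTT 3: cwnd = 5 MSS (congestion avoidance, +1)
RTT 4: cwnd = 6 MSS (congestion avoidance, +1)

6


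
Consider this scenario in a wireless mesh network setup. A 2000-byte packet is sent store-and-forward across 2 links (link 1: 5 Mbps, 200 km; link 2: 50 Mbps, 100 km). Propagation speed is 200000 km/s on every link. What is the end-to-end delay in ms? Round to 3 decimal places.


Packet = 2000 bytes = 16000 bits. Store-and-forward: sum (t_trans + t_prop) per link.
Link 1: t_trans = 16000/(5*10^6) s = 3.2000 ms; t_prop = 200/200000 s = 1.0000 ms; subtotal = 4.2000 ms
Link 2: t_trans = 16000/(50*10^6) s = 0.3200 ms; t_prop = 100/200000 s = 0.5000 ms; subtotal = 0.8200 ms
End-to-end = 4.2000 + 0.8200 = 5.0200 ms -> 5.020 ms (3 dp)

5.020


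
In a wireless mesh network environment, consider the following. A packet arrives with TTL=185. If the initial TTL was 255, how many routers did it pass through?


Given: initial TTL = 255, received TTL = 185
Hops = initial TTL - received TTL
Hops = 255 - 185 = 70

70


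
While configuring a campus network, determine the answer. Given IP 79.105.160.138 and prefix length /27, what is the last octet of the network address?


Given: IP = 79.105.160.138, prefix = /27
Subnet mask = 255.255.255.224
Last octet of IP: 138
Last octet of mask: 224
Network last octet = 138 AND 224 = 128

128


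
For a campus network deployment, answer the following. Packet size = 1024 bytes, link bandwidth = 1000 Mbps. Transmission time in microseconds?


Given: packet = 1024 bytes, bandwidth = 1000 Mbps
Packet in bits = 1024 * 8 = 8192 bits
Bandwidth = 1000 * 10^6 = 1000000000 bps
Time = 8192 / 1000000000 seconds
Time in us = 8192 * 10^6 / 1000000000 = 8.192

8.192


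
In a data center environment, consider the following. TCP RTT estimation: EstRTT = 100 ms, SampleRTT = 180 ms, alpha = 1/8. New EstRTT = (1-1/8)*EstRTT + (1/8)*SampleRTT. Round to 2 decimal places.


Given: EstRTT = 100 ms, SampleRTT = 180 ms, alpha = 1/8
New EstRTT = (1 - alpha) * EstRTT + alpha * SampleRTT
(7/8) * 100 = 87.5
(1/8) * 180 = 22.5
New EstRTT = 87.5 + 22.5 = 110 ms -> 110.00 ms (2 dp)

110.00


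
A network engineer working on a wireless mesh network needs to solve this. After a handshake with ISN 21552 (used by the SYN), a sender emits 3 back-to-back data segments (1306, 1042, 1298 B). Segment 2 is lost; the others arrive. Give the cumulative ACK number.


SYN uses sequence number 21552; first data byte = ISN + 1 = 21553.
Segment 1: SEQ = 21553, len = 1306 B, covers [21553, 22858]
Segment 2: SEQ = 22859, len = 1042 B, covers [22859, 23900] [LOST]
Segment 3: SEQ = 23901, len = 1298 B, covers [23901, 25198]
In-order data received: bytes [21553, 22858] (segments 1..1).
Segment 2 missing -> gap begins at byte 22859; later segments buffered out of order.
Cumulative ACK = next expected in-order byte = 21553 + 1306 = 22859

22859


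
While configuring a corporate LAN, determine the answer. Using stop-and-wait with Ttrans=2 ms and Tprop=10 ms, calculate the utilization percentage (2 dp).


Given: Ttrans = 2 ms, Tprop = 10 ms
RTT = 2 * Tprop = 2 * 10 = 20 ms
U = Ttrans / (Ttrans + RTT)
U = 2 / (2 + 20)
U = 2 / 22 = 0.090909
U% = 9.09%

9.09


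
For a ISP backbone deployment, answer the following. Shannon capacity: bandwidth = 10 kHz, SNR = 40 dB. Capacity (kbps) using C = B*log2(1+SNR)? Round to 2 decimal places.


Given: B = 10 kHz, SNR = 40 dB
SNR linear = 10^(40/10) = 10000
1 + SNR = 10001
log2(10001) = 13.2878566418
C = 10 * 1000 * 13.2878566418 = 132878.5664 bps
C = 132.878566 kbps -> 132.88 kbps (2 dp)

132.88
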